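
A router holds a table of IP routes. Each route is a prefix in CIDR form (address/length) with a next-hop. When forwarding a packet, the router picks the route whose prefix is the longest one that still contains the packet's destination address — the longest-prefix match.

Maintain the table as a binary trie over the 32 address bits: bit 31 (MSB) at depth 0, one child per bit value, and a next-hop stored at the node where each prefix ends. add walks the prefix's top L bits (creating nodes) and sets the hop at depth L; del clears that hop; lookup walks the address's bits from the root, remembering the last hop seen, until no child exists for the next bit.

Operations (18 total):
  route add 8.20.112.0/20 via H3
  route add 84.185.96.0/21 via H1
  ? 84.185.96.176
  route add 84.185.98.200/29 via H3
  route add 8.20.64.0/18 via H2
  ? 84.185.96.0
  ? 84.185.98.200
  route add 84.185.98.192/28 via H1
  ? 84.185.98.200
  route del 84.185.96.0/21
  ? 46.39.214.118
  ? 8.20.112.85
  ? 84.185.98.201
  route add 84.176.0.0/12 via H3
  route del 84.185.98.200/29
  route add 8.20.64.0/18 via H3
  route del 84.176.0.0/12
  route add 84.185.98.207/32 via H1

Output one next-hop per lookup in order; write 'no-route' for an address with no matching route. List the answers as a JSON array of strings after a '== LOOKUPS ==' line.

Process each operation:
  add 8.20.112.0/20 -> H3 at depth 20
  add 84.185.96.0/21 -> H1 at depth 21
  ? 84.185.96.176  path d0:-→d1:-→d2:-→d3:-→d4:-→d5:-→d6:-→d7:-→d8:-→d9:-→d10:-→d11:-→d12:-→d13:-→d14:-→d15:-→d16:-→d17:-→d18:-→d19:-→d20:-→d21:H1  best=H1
  add 84.185.98.200/29 -> H3 at depth 29
  add 8.20.64.0/18 -> H2 at depth 18
  ? 84.185.96.0  path d0:-→d1:-→d2:-→d3:-→d4:-→d5:-→d6:-→d7:-→d8:-→d9:-→d10:-→d11:-→d12:-→d13:-→d14:-→d15:-→d16:-→d17:-→d18:-→d19:-→d20:-→d21:H1→d22:-  best=H1
  ? 84.185.98.200  path d0:-→d1:-→d2:-→d3:-→d4:-→d5:-→d6:-→d7:-→d8:-→d9:-→d10:-→d11:-→d12:-→d13:-→d14:-→d15:-→d16:-→d17:-→d18:-→d19:-→d20:-→d21:H1→d22:-→d23:-→d24:-→d25:-→d26:-→d27:-→d28:-→d29:H3  best=H3
  add 84.185.98.192/28 -> H1 at depth 28
  ? 84.185.98.200  path d0:-→d1:-→d2:-→d3:-→d4:-→d5:-→d6:-→d7:-→d8:-→d9:-→d10:-→d11:-→d12:-→d13:-→d14:-→d15:-→d16:-→d17:-→d18:-→d19:-→d20:-→d21:H1→d22:-→d23:-→d24:-→d25:-→d26:-→d27:-→d28:H1→d29:H3  best=H3
  - 84.185.96.0/21 clear@21
  ? 46.39.214.118  path d0:-→d1:-→d2:-  best=no-route
  ? 8.20.112.85  path d0:-→d1:-→d2:-→d3:-→d4:-→d5:-→d6:-→d7:-→d8:-→d9:-→d10:-→d11:-→d12:-→d13:-→d14:-→d15:-→d16:-→d17:-→d18:H2→d19:-→d20:H3  best=H3
  ? 84.185.98.201  path d0:-→d1:-→d2:-→d3:-→d4:-→d5:-→d6:-→d7:-→d8:-→d9:-→d10:-→d11:-→d12:-→d13:-→d14:-→d15:-→d16:-→d17:-→d18:-→d19:-→d20:-→d21:-→d22:-→d23:-→d24:-→d25:-→d26:-→d27:-→d28:H1→d29:H3  best=H3
  add 84.176.0.0/12 -> H3 at depth 12
  - 84.185.98.200/29 clear@29
  add 8.20.64.0/18 -> H3 at depth 18
  - 84.176.0.0/12 clear@12
  add 84.185.98.207/32 -> H1 at depth 32

== LOOKUPS ==
["H1","H1","H3","H3","no-route","H3","H3"]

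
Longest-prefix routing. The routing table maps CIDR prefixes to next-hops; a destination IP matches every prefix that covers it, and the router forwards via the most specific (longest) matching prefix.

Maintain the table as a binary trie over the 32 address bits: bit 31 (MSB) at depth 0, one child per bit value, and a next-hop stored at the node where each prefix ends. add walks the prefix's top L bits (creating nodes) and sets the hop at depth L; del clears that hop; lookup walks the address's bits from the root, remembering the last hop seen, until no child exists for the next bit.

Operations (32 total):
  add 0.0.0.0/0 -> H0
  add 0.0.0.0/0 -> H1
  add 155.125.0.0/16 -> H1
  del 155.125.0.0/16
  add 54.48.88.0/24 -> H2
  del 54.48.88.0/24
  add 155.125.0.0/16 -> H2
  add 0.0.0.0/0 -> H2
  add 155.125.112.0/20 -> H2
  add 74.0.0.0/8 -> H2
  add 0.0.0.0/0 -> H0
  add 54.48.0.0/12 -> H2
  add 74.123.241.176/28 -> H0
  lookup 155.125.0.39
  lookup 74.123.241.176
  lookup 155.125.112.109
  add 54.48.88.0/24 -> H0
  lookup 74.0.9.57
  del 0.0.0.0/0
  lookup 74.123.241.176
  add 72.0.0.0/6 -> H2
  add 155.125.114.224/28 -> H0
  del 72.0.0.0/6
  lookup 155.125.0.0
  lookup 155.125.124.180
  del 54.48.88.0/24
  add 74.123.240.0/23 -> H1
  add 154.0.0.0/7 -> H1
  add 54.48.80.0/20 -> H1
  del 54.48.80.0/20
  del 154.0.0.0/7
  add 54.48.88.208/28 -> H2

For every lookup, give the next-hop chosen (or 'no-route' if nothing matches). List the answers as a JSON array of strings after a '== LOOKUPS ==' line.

Process each operation:
  add 0.0.0.0/0 -> H0 at depth 0
  add 0.0.0.0/0 -> H1 at depth 0
  add 155.125.0.0/16 -> H1 at depth 16
  del 155.125.0.0/16 (clear depth 16)
  add 54.48.88.0/24 -> H2 at depth 24
  del 54.48.88.0/24 (clear depth 24)
  add 155.125.0.0/16 -> H2 at depth 16
  add 0.0.0.0/0 -> H2 at depth 0
  add 155.125.112.0/20 -> H2 at depth 20
  add 74.0.0.0/8 -> H2 at depth 8
  add 0.0.0.0/0 -> H0 at depth 0
  add 54.48.0.0/12 -> H2 at depth 12
  add 74.123.241.176/28 -> H0 at depth 28
  ? 155.125.0.39  path d0:H0→d1:-→d2:-→d3:-→d4:-→d5:-→d6:-→d7:-→d8:-→d9:-→d10:-→d11:-→d12:-→d13:-→d14:-→d15:-→d16:H2→d17:-  best=H2
  ? 74.123.241.176  path d0:H0→d1:-→d2:-→d3:-→d4:-→d5:-→d6:-→d7:-→d8:H2→d9:-→d10:-→d11:-→d12:-→d13:-→d14:-→d15:-→d16:-→d17:-→d18:-→d19:-→d20:-→d21:-→d22:-→d23:-→d24:-→d25:-→d26:-→d27:-→d28:H0  best=H0
  ? 155.125.112.109  path d0:H0→d1:-→d2:-→d3:-→d4:-→d5:-→d6:-→d7:-→d8:-→d9:-→d10:-→d11:-→d12:-→d13:-→d14:-→d15:-→d16:H2→d17:-→d18:-→d19:-→d20:H2  best=H2
  add 54.48.88.0/24 -> H0 at depth 24
  ? 74.0.9.57  path d0:H0→d1:-→d2:-→d3:-→d4:-→d5:-→d6:-→d7:-→d8:H2→d9:-  best=H2
  del 0.0.0.0/0 (clear depth 0)
  ? 74.123.241.176  path d0:-→d1:-→d2:-→d3:-→d4:-→d5:-→d6:-→d7:-→d8:H2→d9:-→d10:-→d11:-→d12:-→d13:-→d14:-→d15:-→d16:-→d17:-→d18:-→d19:-→d20:-→d21:-→d22:-→d23:-→d24:-→d25:-→d26:-→d27:-→d28:H0  best=H0
  add 72.0.0.0/6 -> H2 at depth 6
  add 155.125.114.224/28 -> H0 at depth 28
  del 72.0.0.0/6 (clear depth 6)
  ? 155.125.0.0  path d0:-→d1:-→d2:-→d3:-→d4:-→d5:-→d6:-→d7:-→d8:-→d9:-→d10:-→d11:-→d12:-→d13:-→d14:-→d15:-→d16:H2→d17:-  best=H2
  ? 155.125.124.180  path d0:-→d1:-→d2:-→d3:-→d4:-→d5:-→d6:-→d7:-→d8:-→d9:-→d10:-→d11:-→d12:-→d13:-→d14:-→d15:-→d16:H2→d17:-→d18:-→d19:-→d20:H2  best=H2
  del 54.48.88.0/24 (clear depth 24)
  add 74.123.240.0/23 -> H1 at depth 23
  add 154.0.0.0/7 -> H1 at depth 7
  add 54.48.80.0/20 -> H1 at depth 20
  del 54.48.80.0/20 (clear depth 20)
  del 154.0.0.0/7 (clear depth 7)
  add 54.48.88.208/28 -> H2 at depth 28

== LOOKUPS ==
["H2","H0","H2","H2","H0","H2","H2"]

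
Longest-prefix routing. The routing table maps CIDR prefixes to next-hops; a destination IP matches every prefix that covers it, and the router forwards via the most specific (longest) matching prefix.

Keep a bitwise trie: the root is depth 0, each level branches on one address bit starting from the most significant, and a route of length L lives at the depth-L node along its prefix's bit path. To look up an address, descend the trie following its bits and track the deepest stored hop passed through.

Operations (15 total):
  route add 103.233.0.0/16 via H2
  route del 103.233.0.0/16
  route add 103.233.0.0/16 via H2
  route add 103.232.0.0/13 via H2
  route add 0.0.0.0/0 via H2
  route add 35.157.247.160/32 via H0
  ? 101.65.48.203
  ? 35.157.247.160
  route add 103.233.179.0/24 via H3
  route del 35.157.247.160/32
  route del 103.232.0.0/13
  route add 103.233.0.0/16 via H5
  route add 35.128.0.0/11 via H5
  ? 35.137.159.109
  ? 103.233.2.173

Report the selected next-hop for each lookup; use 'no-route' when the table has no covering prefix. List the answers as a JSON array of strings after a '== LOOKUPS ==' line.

Process each operation:
  add 103.233.0.0/16 -> H2 at depth 16
  - 103.233.0.0/16 clear@16
  add 103.233.0.0/16 -> H2 at depth 16
  add 103.232.0.0/13 -> H2 at depth 13
  add 0.0.0.0/0 -> H2 at depth 0
  add 35.157.247.160/32 -> H0 at depth 32
  ? 101.65.48.203  path d0:H2→d1:-→d2:-→d3:-→d4:-→d5:-→d6:-  best=H2
  ? 35.157.247.160  path d0:H2→d1:-→d2:-→d3:-→d4:-→d5:-→d6:-→d7:-→d8:-→d9:-→d10:-→d11:-→d12:-→d13:-→d14:-→d15:-→d16:-→d17:-→d18:-→d19:-→d20:-→d21:-→d22:-→d23:-→d24:-→d25:-→d26:-→d27:-→d28:-→d29:-→d30:-→d31:-→d32:H0  best=H0
  add 103.233.179.0/24 -> H3 at depth 24
  - 35.157.247.160/32 clear@32
  - 103.232.0.0/13 clear@13
  add 103.233.0.0/16 -> H5 at depth 16
  add 35.128.0.0/11 -> H5 at depth 11
  ? 35.137.159.109  path d0:H2→d1:-→d2:-→d3:-→d4:-→d5:-→d6:-→d7:-→d8:-→d9:-→d10:-→d11:H5  best=H5
  ? 103.233.2.173  path d0:H2→d1:-→d2:-→d3:-→d4:-→d5:-→d6:-→d7:-→d8:-→d9:-→d10:-→d11:-→d12:-→d13:-→d14:-→d15:-→d16:H5  best=H5

== LOOKUPS ==
["H2","H0","H5","H5"]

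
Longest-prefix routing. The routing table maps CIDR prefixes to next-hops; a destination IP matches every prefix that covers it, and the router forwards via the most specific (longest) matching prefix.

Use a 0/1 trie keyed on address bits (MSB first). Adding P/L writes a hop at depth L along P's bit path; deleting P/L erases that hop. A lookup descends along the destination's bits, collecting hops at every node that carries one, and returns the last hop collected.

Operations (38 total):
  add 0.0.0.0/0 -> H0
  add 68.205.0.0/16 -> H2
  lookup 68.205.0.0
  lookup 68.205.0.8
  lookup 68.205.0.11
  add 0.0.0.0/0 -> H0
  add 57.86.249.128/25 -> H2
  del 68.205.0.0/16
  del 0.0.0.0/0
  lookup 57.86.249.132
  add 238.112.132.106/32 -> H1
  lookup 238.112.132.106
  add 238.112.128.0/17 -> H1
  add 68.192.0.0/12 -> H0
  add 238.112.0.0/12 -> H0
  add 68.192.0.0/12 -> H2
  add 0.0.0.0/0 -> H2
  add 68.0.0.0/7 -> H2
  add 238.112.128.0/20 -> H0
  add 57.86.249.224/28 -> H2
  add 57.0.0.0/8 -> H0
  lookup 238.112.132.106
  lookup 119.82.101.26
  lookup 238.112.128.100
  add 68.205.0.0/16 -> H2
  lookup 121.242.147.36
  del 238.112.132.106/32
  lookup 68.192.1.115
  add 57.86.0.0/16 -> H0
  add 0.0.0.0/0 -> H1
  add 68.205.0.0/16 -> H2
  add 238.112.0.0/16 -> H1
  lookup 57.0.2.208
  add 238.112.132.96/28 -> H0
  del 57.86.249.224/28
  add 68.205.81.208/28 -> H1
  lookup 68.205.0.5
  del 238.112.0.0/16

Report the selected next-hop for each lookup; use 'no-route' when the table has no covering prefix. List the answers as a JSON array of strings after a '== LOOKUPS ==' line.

Process each operation:
  + 0.0.0.0/0 (H0) depth=0
  + 68.205.0.0/16 (H2) depth=16
  lookup 68.205.0.0: bits 0100010011001101 walk d0:H0→d1:-→d2:-→d3:-→d4:-→d5:-→d6:-→d7:-→d8:-→d9:-→d10:-→d11:-→d12:-→d13:-→d14:-→d15:-→d16:H2 -> H2
  lookup 68.205.0.8: bits 0100010011001101 walk d0:H0→d1:-→d2:-→d3:-→d4:-→d5:-→d6:-→d7:-→d8:-→d9:-→d10:-→d11:-→d12:-→d13:-→d14:-→d15:-→d16:H2 -> H2
  lookup 68.205.0.11: bits 0100010011001101 walk d0:H0→d1:-→d2:-→d3:-→d4:-→d5:-→d6:-→d7:-→d8:-→d9:-→d10:-→d11:-→d12:-→d13:-→d14:-→d15:-→d16:H2 -> H2
  + 0.0.0.0/0 (H0) depth=0
  + 57.86.249.128/25 (H2) depth=25
  - 68.205.0.0/16 clear@16
  - 0.0.0.0/0 clear@0
  lookup 57.86.249.132: bits 0011100101010110111110011 walk d0:-→d1:-→d2:-→d3:-→d4:-→d5:-→d6:-→d7:-→d8:-→d9:-→d10:-→d11:-→d12:-→d13:-→d14:-→d15:-→d16:-→d17:-→d18:-→d19:-→d20:-→d21:-→d22:-→d23:-→d24:-→d25:H2 -> H2
  + 238.112.132.106/32 (H1) depth=32
  lookup 238.112.132.106: bits 11101110011100001000010001101010 walk d0:-→d1:-→d2:-→d3:-→d4:-→d5:-→d6:-→d7:-→d8:-→d9:-→d10:-→d11:-→d12:-→d13:-→d14:-→d15:-→d16:-→d17:-→d18:-→d19:-→d20:-→d21:-→d22:-→d23:-→d24:-→d25:-→d26:-→d27:-→d28:-→d29:-→d30:-→d31:-→d32:H1 -> H1
  + 238.112.128.0/17 (H1) depth=17
  + 68.192.0.0/12 (H0) depth=12
  + 238.112.0.0/12 (H0) depth=12
  + 68.192.0.0/12 (H2) depth=12
  + 0.0.0.0/0 (H2) depth=0
  + 68.0.0.0/7 (H2) depth=7
  + 238.112.128.0/20 (H0) depth=20
  + 57.86.249.224/28 (H2) depth=28
  + 57.0.0.0/8 (H0) depth=8
  lookup 238.112.132.106: bits 11101110011100001000010001101010 walk d0:H2→d1:-→d2:-→d3:-→d4:-→d5:-→d6:-→d7:-→d8:-→d9:-→d10:-→d11:-→d12:H0→d13:-→d14:-→d15:-→d16:-→d17:H1→d18:-→d19:-→d20:H0→d21:-→d22:-→d23:-→d24:-→d25:-→d26:-→d27:-→d28:-→d29:-→d30:-→d31:-→d32:H1 -> H1
  lookup 119.82.101.26: bits 01 walk d0:H2→d1:-→d2:- -> H2
  lookup 238.112.128.100: bits 111011100111000010000 walk d0:H2→d1:-→d2:-→d3:-→d4:-→d5:-→d6:-→d7:-→d8:-→d9:-→d10:-→d11:-→d12:H0→d13:-→d14:-→d15:-→d16:-→d17:H1→d18:-→d19:-→d20:H0→d21:- -> H0
  + 68.205.0.0/16 (H2) depth=16
  lookup 121.242.147.36: bits 01 walk d0:H2→d1:-→d2:- -> H2
  - 238.112.132.106/32 clear@32
  lookup 68.192.1.115: bits 010001001100 walk d0:H2→d1:-→d2:-→d3:-→d4:-→d5:-→d6:-→d7:H2→d8:-→d9:-→d10:-→d11:-→d12:H2 -> H2
  + 57.86.0.0/16 (H0) depth=16
  + 0.0.0.0/0 (H1) depth=0
  + 68.205.0.0/16 (H2) depth=16
  + 238.112.0.0/16 (H1) depth=16
  lookup 57.0.2.208: bits 001110010 walk d0:H1→d1:-→d2:-→d3:-→d4:-→d5:-→d6:-→d7:-→d8:H0→d9:- -> H0
  + 238.112.132.96/28 (H0) depth=28
  - 57.86.249.224/28 clear@28
  + 68.205.81.208/28 (H1) depth=28
  lookup 68.205.0.5: bits 01000100110011010 walk d0:H1→d1:-→d2:-→d3:-→d4:-→d5:-→d6:-→d7:H2→d8:-→d9:-→d10:-→d11:-→d12:H2→d13:-→d14:-→d15:-→d16:H2→d17:- -> H2
  - 238.112.0.0/16 clear@16

== LOOKUPS ==
["H2","H2","H2","H2","H1","H1","H2","H0","H2","H2","H0","H2"]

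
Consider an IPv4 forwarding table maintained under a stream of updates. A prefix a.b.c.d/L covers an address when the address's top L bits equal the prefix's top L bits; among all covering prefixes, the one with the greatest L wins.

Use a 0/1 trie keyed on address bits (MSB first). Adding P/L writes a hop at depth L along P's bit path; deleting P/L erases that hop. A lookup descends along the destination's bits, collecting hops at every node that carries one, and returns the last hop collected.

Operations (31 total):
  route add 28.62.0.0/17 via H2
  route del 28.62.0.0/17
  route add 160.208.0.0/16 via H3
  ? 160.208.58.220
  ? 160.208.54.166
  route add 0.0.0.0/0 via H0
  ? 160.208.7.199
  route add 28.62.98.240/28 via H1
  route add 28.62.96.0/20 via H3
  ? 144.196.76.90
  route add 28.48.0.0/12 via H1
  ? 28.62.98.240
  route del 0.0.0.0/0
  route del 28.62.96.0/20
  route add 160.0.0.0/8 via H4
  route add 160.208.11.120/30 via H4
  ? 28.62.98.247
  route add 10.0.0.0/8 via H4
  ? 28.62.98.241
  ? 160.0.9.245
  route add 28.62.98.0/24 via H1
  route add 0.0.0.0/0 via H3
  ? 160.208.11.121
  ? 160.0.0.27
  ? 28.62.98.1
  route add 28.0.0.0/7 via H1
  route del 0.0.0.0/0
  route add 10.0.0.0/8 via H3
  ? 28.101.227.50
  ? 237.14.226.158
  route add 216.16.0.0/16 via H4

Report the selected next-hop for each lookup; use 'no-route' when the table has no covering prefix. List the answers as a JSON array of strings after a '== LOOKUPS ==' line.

Trace:
  + 28.62.0.0/17 (H2) depth=17
  del 28.62.0.0/17 (clear depth 17)
  + 160.208.0.0/16 (H3) depth=16
  ? 160.208.58.220  path d0:-→d1:-→d2:-→d3:-→d4:-→d5:-→d6:-→d7:-→d8:-→d9:-→d10:-→d11:-→d12:-→d13:-→d14:-→d15:-→d16:H3  best=H3
  ? 160.208.54.166  path d0:-→d1:-→d2:-→d3:-→d4:-→d5:-→d6:-→d7:-→d8:-→d9:-→d10:-→d11:-→d12:-→d13:-→d14:-→d15:-→d16:H3  best=H3
  + 0.0.0.0/0 (H0) depth=0
  ? 160.208.7.199  path d0:H0→d1:-→d2:-→d3:-→d4:-→d5:-→d6:-→d7:-→d8:-→d9:-→d10:-→d11:-→d12:-→d13:-→d14:-→d15:-→d16:H3  best=H3
  + 28.62.98.240/28 (H1) depth=28
  + 28.62.96.0/20 (H3) depth=20
  ? 144.196.76.90  path d0:H0→d1:-→d2:-  best=H0
  + 28.48.0.0/12 (H1) depth=12
  ? 28.62.98.240  path d0:H0→d1:-→d2:-→d3:-→d4:-→d5:-→d6:-→d7:-→d8:-→d9:-→d10:-→d11:-→d12:H1→d13:-→d14:-→d15:-→d16:-→d17:-→d18:-→d19:-→d20:H3→d21:-→d22:-→d23:-→d24:-→d25:-→d26:-→d27:-→d28:H1  best=H1
  del 0.0.0.0/0 (clear depth 0)
  del 28.62.96.0/20 (clear depth 20)
  + 160.0.0.0/8 (H4) depth=8
  + 160.208.11.120/30 (H4) depth=30
  ? 28.62.98.247  path d0:-→d1:-→d2:-→d3:-→d4:-→d5:-→d6:-→d7:-→d8:-→d9:-→d10:-→d11:-→d12:H1→d13:-→d14:-→d15:-→d16:-→d17:-→d18:-→d19:-→d20:-→d21:-→d22:-→d23:-→d24:-→d25:-→d26:-→d27:-→d28:H1  best=H1
  + 10.0.0.0/8 (H4) depth=8
  ? 28.62.98.241  path d0:-→d1:-→d2:-→d3:-→d4:-→d5:-→d6:-→d7:-→d8:-→d9:-→d10:-→d11:-→d12:H1→d13:-→d14:-→d15:-→d16:-→d17:-→d18:-→d19:-→d20:-→d21:-→d22:-→d23:-→d24:-→d25:-→d26:-→d27:-→d28:H1  best=H1
  ? 160.0.9.245  path d0:-→d1:-→d2:-→d3:-→d4:-→d5:-→d6:-→d7:-→d8:H4  best=H4
  + 28.62.98.0/24 (H1) depth=24
  + 0.0.0.0/0 (H3) depth=0
  ? 160.208.11.121  path d0:H3→d1:-→d2:-→d3:-→d4:-→d5:-→d6:-→d7:-→d8:H4→d9:-→d10:-→d11:-→d12:-→d13:-→d14:-→d15:-→d16:H3→d17:-→d18:-→d19:-→d20:-→d21:-→d22:-→d23:-→d24:-→d25:-→d26:-→d27:-→d28:-→d29:-→d30:H4  best=H4
  ? 160.0.0.27  path d0:H3→d1:-→d2:-→d3:-→d4:-→d5:-→d6:-→d7:-→d8:H4  best=H4
  ? 28.62.98.1  path d0:H3→d1:-→d2:-→d3:-→d4:-→d5:-→d6:-→d7:-→d8:-→d9:-→d10:-→d11:-→d12:H1→d13:-→d14:-→d15:-→d16:-→d17:-→d18:-→d19:-→d20:-→d21:-→d22:-→d23:-→d24:H1  best=H1
  + 28.0.0.0/7 (H1) depth=7
  del 0.0.0.0/0 (clear depth 0)
  + 10.0.0.0/8 (H3) depth=8
  ? 28.101.227.50  path d0:-→d1:-→d2:-→d3:-→d4:-→d5:-→d6:-→d7:H1→d8:-→d9:-  best=H1
  ? 237.14.226.158  path d0:-→d1:-  best=no-route
  + 216.16.0.0/16 (H4) depth=16

== LOOKUPS ==
["H3","H3","H3","H0","H1","H1","H1","H4","H4","H4","H1","H1","no-route"]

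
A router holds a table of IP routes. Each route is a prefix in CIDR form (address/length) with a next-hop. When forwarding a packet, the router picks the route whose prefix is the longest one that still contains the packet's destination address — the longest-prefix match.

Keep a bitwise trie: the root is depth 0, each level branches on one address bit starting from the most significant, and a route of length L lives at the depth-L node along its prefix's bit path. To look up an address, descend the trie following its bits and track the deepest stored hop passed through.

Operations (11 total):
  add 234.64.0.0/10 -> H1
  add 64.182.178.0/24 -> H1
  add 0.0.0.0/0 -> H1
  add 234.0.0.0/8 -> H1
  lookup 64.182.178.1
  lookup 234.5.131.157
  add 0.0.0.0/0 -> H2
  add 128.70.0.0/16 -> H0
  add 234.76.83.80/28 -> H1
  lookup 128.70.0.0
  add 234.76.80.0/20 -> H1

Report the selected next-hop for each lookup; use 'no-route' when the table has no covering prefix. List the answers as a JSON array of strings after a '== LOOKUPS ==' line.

Process each operation:
  + 234.64.0.0/10 (H1) depth=10
  + 64.182.178.0/24 (H1) depth=24
  + 0.0.0.0/0 (H1) depth=0
  + 234.0.0.0/8 (H1) depth=8
  ? 64.182.178.1  path d0:H1→d1:-→d2:-→d3:-→d4:-→d5:-→d6:-→d7:-→d8:-→d9:-→d10:-→d11:-→d12:-→d13:-→d14:-→d15:-→d16:-→d17:-→d18:-→d19:-→d20:-→d21:-→d22:-→d23:-→d24:H1  best=H1
  ? 234.5.131.157  path d0:H1→d1:-→d2:-→d3:-→d4:-→d5:-→d6:-→d7:-→d8:H1→d9:-  best=H1
  + 0.0.0.0/0 (H2) depth=0
  + 128.70.0.0/16 (H0) depth=16
  + 234.76.83.80/28 (H1) depth=28
  ? 128.70.0.0  path d0:H2→d1:-→d2:-→d3:-→d4:-→d5:-→d6:-→d7:-→d8:-→d9:-→d10:-→d11:-→d12:-→d13:-→d14:-→d15:-→d16:H0  best=H0
  + 234.76.80.0/20 (H1) depth=20

== LOOKUPS ==
["H1","H1","H0"]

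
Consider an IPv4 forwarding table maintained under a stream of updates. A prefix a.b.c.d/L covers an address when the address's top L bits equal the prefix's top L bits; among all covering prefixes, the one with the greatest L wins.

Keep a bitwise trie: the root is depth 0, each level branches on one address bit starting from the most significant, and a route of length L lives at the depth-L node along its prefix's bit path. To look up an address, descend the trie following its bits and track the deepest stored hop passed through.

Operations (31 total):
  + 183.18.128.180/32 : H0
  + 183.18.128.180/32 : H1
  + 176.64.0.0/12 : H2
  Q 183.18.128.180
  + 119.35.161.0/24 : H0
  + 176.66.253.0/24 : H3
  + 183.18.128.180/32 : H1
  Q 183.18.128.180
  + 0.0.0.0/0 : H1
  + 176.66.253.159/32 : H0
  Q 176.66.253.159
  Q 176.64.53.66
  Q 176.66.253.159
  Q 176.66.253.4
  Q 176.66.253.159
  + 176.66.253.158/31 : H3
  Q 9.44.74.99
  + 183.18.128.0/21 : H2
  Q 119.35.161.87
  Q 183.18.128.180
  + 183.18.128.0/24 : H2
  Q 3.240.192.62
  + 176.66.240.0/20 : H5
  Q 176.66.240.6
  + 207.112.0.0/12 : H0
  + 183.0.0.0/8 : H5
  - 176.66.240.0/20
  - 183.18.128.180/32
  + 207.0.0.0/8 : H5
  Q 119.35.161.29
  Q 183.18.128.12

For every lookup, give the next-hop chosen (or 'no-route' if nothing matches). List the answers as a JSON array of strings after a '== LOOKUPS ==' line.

Apply in order:
  + 183.18.128.180/32 (H0) depth=32
  + 183.18.128.180/32 (H1) depth=32
  + 176.64.0.0/12 (H2) depth=12
  lookup 183.18.128.180: bits 10110111000100101000000010110100 walk d0:-→d1:-→d2:-→d3:-→d4:-→d5:-→d6:-→d7:-→d8:-→d9:-→d10:-→d11:-→d12:-→d13:-→d14:-→d15:-→d16:-→d17:-→d18:-→d19:-→d20:-→d21:-→d22:-→d23:-→d24:-→d25:-→d26:-→d27:-→d28:-→d29:-→d30:-→d31:-→d32:H1 -> H1
  + 119.35.161.0/24 (H0) depth=24
  + 176.66.253.0/24 (H3) depth=24
  + 183.18.128.180/32 (H1) depth=32
  lookup 183.18.128.180: bits 10110111000100101000000010110100 walk d0:-→d1:-→d2:-→d3:-→d4:-→d5:-→d6:-→d7:-→d8:-→d9:-→d10:-→d11:-→d12:-→d13:-→d14:-→d15:-→d16:-→d17:-→d18:-→d19:-→d20:-→d21:-→d22:-→d23:-→d24:-→d25:-→d26:-→d27:-→d28:-→d29:-→d30:-→d31:-→d32:H1 -> H1
  + 0.0.0.0/0 (H1) depth=0
  + 176.66.253.159/32 (H0) depth=32
  lookup 176.66.253.159: bits 10110000010000101111110110011111 walk d0:H1→d1:-→d2:-→d3:-→d4:-→d5:-→d6:-→d7:-→d8:-→d9:-→d10:-→d11:-→d12:H2→d13:-→d14:-→d15:-→d16:-→d17:-→d18:-→d19:-→d20:-→d21:-→d22:-→d23:-→d24:H3→d25:-→d26:-→d27:-→d28:-→d29:-→d30:-→d31:-→d32:H0 -> H0
  lookup 176.64.53.66: bits 10110000010000 walk d0:H1→d1:-→d2:-→d3:-→d4:-→d5:-→d6:-→d7:-→d8:-→d9:-→d10:-→d11:-→d12:H2→d13:-→d14:- -> H2
  lookup 176.66.253.159: bits 10110000010000101111110110011111 walk d0:H1→d1:-→d2:-→d3:-→d4:-→d5:-→d6:-→d7:-→d8:-→d9:-→d10:-→d11:-→d12:H2→d13:-→d14:-→d15:-→d16:-→d17:-→d18:-→d19:-→d20:-→d21:-→d22:-→d23:-→d24:H3→d25:-→d26:-→d27:-→d28:-→d29:-→d30:-→d31:-→d32:H0 -> H0
  lookup 176.66.253.4: bits 101100000100001011111101 walk d0:H1→d1:-→d2:-→d3:-→d4:-→d5:-→d6:-→d7:-→d8:-→d9:-→d10:-→d11:-→d12:H2→d13:-→d14:-→d15:-→d16:-→d17:-→d18:-→d19:-→d20:-→d21:-→d22:-→d23:-→d24:H3 -> H3
  lookup 176.66.253.159: bits 10110000010000101111110110011111 walk d0:H1→d1:-→d2:-→d3:-→d4:-→d5:-→d6:-→d7:-→d8:-→d9:-→d10:-→d11:-→d12:H2→d13:-→d14:-→d15:-→d16:-→d17:-→d18:-→d19:-→d20:-→d21:-→d22:-→d23:-→d24:H3→d25:-→d26:-→d27:-→d28:-→d29:-→d30:-→d31:-→d32:H0 -> H0
  + 176.66.253.158/31 (H3) depth=31
  lookup 9.44.74.99: bits 0 walk d0:H1→d1:- -> H1
  + 183.18.128.0/21 (H2) depth=21
  lookup 119.35.161.87: bits 011101110010001110100001 walk d0:H1→d1:-→d2:-→d3:-→d4:-→d5:-→d6:-→d7:-→d8:-→d9:-→d10:-→d11:-→d12:-→d13:-→d14:-→d15:-→d16:-→d17:-→d18:-→d19:-→d20:-→d21:-→d22:-→d23:-→d24:H0 -> H0
  lookup 183.18.128.180: bits 10110111000100101000000010110100 walk d0:H1→d1:-→d2:-→d3:-→d4:-→d5:-→d6:-→d7:-→d8:-→d9:-→d10:-→d11:-→d12:-→d13:-→d14:-→d15:-→d16:-→d17:-→d18:-→d19:-→d20:-→d21:H2→d22:-→d23:-→d24:-→d25:-→d26:-→d27:-→d28:-→d29:-→d30:-→d31:-→d32:H1 -> H1
  + 183.18.128.0/24 (H2) depth=24
  lookup 3.240.192.62: bits 0 walk d0:H1→d1:- -> H1
  + 176.66.240.0/20 (H5) depth=20
  lookup 176.66.240.6: bits 10110000010000101111 walk d0:H1→d1:-→d2:-→d3:-→d4:-→d5:-→d6:-→d7:-→d8:-→d9:-→d10:-→d11:-→d12:H2→d13:-→d14:-→d15:-→d16:-→d17:-→d18:-→d19:-→d20:H5 -> H5
  + 207.112.0.0/12 (H0) depth=12
  + 183.0.0.0/8 (H5) depth=8
  del 176.66.240.0/20 (clear depth 20)
  del 183.18.128.180/32 (clear depth 32)
  + 207.0.0.0/8 (H5) depth=8
  lookup 119.35.161.29: bits 011101110010001110100001 walk d0:H1→d1:-→d2:-→d3:-→d4:-→d5:-→d6:-→d7:-→d8:-→d9:-→d10:-→d11:-→d12:-→d13:-→d14:-→d15:-→d16:-→d17:-→d18:-→d19:-→d20:-→d21:-→d22:-→d23:-→d24:H0 -> H0
  lookup 183.18.128.12: bits 101101110001001010000000 walk d0:H1→d1:-→d2:-→d3:-→d4:-→d5:-→d6:-→d7:-→d8:H5→d9:-→d10:-→d11:-→d12:-→d13:-→d14:-→d15:-→d16:-→d17:-→d18:-→d19:-→d20:-→d21:H2→d22:-→d23:-→d24:H2 -> H2

== LOOKUPS ==
["H1","H1","H0","H2","H0","H3","H0","H1","H0","H1","H1","H5","H0","H2"]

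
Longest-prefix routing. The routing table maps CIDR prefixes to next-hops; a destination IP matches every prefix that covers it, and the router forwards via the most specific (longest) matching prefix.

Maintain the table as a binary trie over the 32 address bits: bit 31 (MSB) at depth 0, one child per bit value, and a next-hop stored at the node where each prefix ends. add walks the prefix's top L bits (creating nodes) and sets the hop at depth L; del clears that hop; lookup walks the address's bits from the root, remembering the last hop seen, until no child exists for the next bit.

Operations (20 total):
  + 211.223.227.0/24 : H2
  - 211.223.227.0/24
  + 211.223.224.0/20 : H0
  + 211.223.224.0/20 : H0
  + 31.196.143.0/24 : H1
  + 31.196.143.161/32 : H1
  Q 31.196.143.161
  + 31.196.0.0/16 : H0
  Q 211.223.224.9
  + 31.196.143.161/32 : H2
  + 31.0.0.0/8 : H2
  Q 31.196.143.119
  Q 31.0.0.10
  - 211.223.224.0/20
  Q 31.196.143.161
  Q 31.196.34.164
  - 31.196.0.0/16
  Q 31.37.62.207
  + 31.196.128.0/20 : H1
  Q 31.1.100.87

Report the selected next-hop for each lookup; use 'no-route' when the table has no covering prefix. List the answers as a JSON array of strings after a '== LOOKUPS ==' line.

Apply in order:
  + 211.223.227.0/24 (H2) depth=24
  del 211.223.227.0/24 (clear depth 24)
  + 211.223.224.0/20 (H0) depth=20
  + 211.223.224.0/20 (H0) depth=20
  + 31.196.143.0/24 (H1) depth=24
  + 31.196.143.161/32 (H1) depth=32
  Q 31.196.143.161: descend 00011111110001001000111110100001 ; hops seen [H1,H1] ; pick H1
  + 31.196.0.0/16 (H0) depth=16
  Q 211.223.224.9: descend 1101001111011111111000 ; hops seen [H0] ; pick H0
  + 31.196.143.161/32 (H2) depth=32
  + 31.0.0.0/8 (H2) depth=8
  Q 31.196.143.119: descend 000111111100010010001111 ; hops seen [H2,H0,H1] ; pick H1
  Q 31.0.0.10: descend 00011111 ; hops seen [H2] ; pick H2
  del 211.223.224.0/20 (clear depth 20)
  Q 31.196.143.161: descend 00011111110001001000111110100001 ; hops seen [H2,H0,H1,H2] ; pick H2
  Q 31.196.34.164: descend 0001111111000100 ; hops seen [H2,H0] ; pick H0
  del 31.196.0.0/16 (clear depth 16)
  Q 31.37.62.207: descend 00011111 ; hops seen [H2] ; pick H2
  + 31.196.128.0/20 (H1) depth=20
  Q 31.1.100.87: descend 00011111 ; hops seen [H2] ; pick H2

== LOOKUPS ==
["H1","H0","H1","H2","H2","H0","H2","H2"]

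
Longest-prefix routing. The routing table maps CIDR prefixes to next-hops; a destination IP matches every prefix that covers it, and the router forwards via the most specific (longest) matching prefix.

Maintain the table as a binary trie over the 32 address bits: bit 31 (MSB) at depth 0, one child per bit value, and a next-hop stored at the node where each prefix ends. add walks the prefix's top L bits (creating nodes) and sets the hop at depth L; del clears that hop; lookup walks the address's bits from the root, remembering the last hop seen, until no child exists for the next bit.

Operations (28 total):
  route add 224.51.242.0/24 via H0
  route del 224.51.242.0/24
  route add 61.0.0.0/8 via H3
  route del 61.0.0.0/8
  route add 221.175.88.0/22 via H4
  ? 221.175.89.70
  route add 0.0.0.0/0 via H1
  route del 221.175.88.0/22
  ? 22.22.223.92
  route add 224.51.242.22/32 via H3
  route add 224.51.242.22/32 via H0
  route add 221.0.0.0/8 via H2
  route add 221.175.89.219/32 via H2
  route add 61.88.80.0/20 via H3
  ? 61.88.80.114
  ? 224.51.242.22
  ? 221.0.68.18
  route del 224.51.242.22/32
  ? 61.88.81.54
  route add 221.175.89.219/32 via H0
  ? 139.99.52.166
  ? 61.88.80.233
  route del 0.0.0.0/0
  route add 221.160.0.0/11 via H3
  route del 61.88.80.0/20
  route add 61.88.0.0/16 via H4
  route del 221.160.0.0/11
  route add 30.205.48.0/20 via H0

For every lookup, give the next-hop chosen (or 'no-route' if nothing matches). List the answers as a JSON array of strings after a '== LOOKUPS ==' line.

Apply in order:
  + 224.51.242.0/24 (H0) depth=24
  - 224.51.242.0/24 clear@24
  + 61.0.0.0/8 (H3) depth=8
  - 61.0.0.0/8 clear@8
  + 221.175.88.0/22 (H4) depth=22
  lookup 221.175.89.70: bits 1101110110101111010110 walk d0:-→d1:-→d2:-→d3:-→d4:-→d5:-→d6:-→d7:-→d8:-→d9:-→d10:-→d11:-→d12:-→d13:-→d14:-→d15:-→d16:-→d17:-→d18:-→d19:-→d20:-→d21:-→d22:H4 -> H4
  + 0.0.0.0/0 (H1) depth=0
  - 221.175.88.0/22 clear@22
  lookup 22.22.223.92: bits 00 walk d0:H1→d1:-→d2:- -> H1
  + 224.51.242.22/32 (H3) depth=32
  + 224.51.242.22/32 (H0) depth=32
  + 221.0.0.0/8 (H2) depth=8
  + 221.175.89.219/32 (H2) depth=32
  + 61.88.80.0/20 (H3) depth=20
  lookup 61.88.80.114: bits 00111101010110000101 walk d0:H1→d1:-→d2:-→d3:-→d4:-→d5:-→d6:-→d7:-→d8:-→d9:-→d10:-→d11:-→d12:-→d13:-→d14:-→d15:-→d16:-→d17:-→d18:-→d19:-→d20:H3 -> H3
  lookup 224.51.242.22: bits 11100000001100111111001000010110 walk d0:H1→d1:-→d2:-→d3:-→d4:-→d5:-→d6:-→d7:-→d8:-→d9:-→d10:-→d11:-→d12:-→d13:-→d14:-→d15:-→d16:-→d17:-→d18:-→d19:-→d20:-→d21:-→d22:-→d23:-→d24:-→d25:-→d26:-→d27:-→d28:-→d29:-→d30:-→d31:-→d32:H0 -> H0
  lookup 221.0.68.18: bits 11011101 walk d0:H1→d1:-→d2:-→d3:-→d4:-→d5:-→d6:-→d7:-→d8:H2 -> H2
  - 224.51.242.22/32 clear@32
  lookup 61.88.81.54: bits 00111101010110000101 walk d0:H1→d1:-→d2:-→d3:-→d4:-→d5:-→d6:-→d7:-→d8:-→d9:-→d10:-→d11:-→d12:-→d13:-→d14:-→d15:-→d16:-→d17:-→d18:-→d19:-→d20:H3 -> H3
  + 221.175.89.219/32 (H0) depth=32
  lookup 139.99.52.166: bits 1 walk d0:H1→d1:- -> H1
  lookup 61.88.80.233: bits 00111101010110000101 walk d0:H1→d1:-→d2:-→d3:-→d4:-→d5:-→d6:-→d7:-→d8:-→d9:-→d10:-→d11:-→d12:-→d13:-→d14:-→d15:-→d16:-→d17:-→d18:-→d19:-→d20:H3 -> H3
  - 0.0.0.0/0 clear@0
  + 221.160.0.0/11 (H3) depth=11
  - 61.88.80.0/20 clear@20
  + 61.88.0.0/16 (H4) depth=16
  - 221.160.0.0/11 clear@11
  + 30.205.48.0/20 (H0) depth=20

== LOOKUPS ==
["H4","H1","H3","H0","H2","H3","H1","H3"]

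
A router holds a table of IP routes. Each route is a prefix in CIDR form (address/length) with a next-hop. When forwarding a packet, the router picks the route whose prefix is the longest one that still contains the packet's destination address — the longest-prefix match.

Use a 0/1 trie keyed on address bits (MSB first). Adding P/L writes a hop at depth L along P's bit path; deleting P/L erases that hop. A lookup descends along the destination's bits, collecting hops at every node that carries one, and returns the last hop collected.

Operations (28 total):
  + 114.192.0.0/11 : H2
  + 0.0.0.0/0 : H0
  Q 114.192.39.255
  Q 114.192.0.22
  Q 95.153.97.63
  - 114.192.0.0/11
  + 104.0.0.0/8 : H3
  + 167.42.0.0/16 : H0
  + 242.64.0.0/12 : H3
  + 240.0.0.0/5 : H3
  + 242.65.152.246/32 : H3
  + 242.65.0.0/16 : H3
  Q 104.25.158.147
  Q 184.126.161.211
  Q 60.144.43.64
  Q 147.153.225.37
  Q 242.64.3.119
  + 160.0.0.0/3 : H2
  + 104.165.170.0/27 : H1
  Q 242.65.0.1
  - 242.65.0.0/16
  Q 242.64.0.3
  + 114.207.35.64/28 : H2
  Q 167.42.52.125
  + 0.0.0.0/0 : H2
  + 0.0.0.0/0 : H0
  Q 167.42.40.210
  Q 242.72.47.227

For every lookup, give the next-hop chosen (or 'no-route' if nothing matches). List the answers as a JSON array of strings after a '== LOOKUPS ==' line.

Trace:
  + 114.192.0.0/11 (H2) depth=11
  + 0.0.0.0/0 (H0) depth=0
  Q 114.192.39.255: descend 01110010110 ; hops seen [H0,H2] ; pick H2
  Q 114.192.0.22: descend 01110010110 ; hops seen [H0,H2] ; pick H2
  Q 95.153.97.63: descend 01 ; hops seen [H0] ; pick H0
  del 114.192.0.0/11 (clear depth 11)
  + 104.0.0.0/8 (H3) depth=8
  + 167.42.0.0/16 (H0) depth=16
  + 242.64.0.0/12 (H3) depth=12
  + 240.0.0.0/5 (H3) depth=5
  + 242.65.152.246/32 (H3) depth=32
  + 242.65.0.0/16 (H3) depth=16
  Q 104.25.158.147: descend 01101000 ; hops seen [H0,H3] ; pick H3
  Q 184.126.161.211: descend 101 ; hops seen [H0] ; pick H0
  Q 60.144.43.64: descend 0 ; hops seen [H0] ; pick H0
  Q 147.153.225.37: descend 10 ; hops seen [H0] ; pick H0
  Q 242.64.3.119: descend 111100100100000 ; hops seen [H0,H3,H3] ; pick H3
  + 160.0.0.0/3 (H2) depth=3
  + 104.165.170.0/27 (H1) depth=27
  Q 242.65.0.1: descend 1111001001000001 ; hops seen [H0,H3,H3,H3] ; pick H3
  del 242.65.0.0/16 (clear depth 16)
  Q 242.64.0.3: descend 111100100100000 ; hops seen [H0,H3,H3] ; pick H3
  + 114.207.35.64/28 (H2) depth=28
  Q 167.42.52.125: descend 1010011100101010 ; hops seen [H0,H2,H0] ; pick H0
  + 0.0.0.0/0 (H2) depth=0
  + 0.0.0.0/0 (H0) depth=0
  Q 167.42.40.210: descend 1010011100101010 ; hops seen [H0,H2,H0] ; pick H0
  Q 242.72.47.227: descend 111100100100 ; hops seen [H0,H3,H3] ; pick H3

== LOOKUPS ==
["H2","H2","H0","H3","H0","H0","H0","H3","H3","H3","H0","H0","H3"]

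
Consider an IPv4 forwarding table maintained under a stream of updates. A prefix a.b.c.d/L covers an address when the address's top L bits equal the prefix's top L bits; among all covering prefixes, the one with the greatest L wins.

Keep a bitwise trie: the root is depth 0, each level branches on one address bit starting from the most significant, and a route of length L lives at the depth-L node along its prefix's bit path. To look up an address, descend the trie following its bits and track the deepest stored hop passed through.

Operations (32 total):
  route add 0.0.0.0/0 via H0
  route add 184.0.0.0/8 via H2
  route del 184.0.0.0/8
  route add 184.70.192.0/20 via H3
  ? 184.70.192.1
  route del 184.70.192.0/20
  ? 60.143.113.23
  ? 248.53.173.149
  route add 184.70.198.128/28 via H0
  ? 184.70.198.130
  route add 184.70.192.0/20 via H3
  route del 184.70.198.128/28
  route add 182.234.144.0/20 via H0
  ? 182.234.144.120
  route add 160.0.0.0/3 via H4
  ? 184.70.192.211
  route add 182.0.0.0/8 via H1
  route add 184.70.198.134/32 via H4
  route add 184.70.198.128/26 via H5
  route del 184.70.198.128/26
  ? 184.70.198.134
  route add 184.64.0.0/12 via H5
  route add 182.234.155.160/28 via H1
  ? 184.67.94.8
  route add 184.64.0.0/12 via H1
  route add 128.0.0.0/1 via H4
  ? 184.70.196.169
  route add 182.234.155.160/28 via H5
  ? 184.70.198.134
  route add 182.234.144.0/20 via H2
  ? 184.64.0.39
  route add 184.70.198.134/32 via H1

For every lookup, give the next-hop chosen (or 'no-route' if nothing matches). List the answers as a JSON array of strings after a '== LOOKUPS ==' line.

Trace:
  add 0.0.0.0/0 -> H0 at depth 0
  add 184.0.0.0/8 -> H2 at depth 8
  del 184.0.0.0/8 (clear depth 8)
  add 184.70.192.0/20 -> H3 at depth 20
  Q 184.70.192.1: descend 10111000010001101100 ; hops seen [H0,H3] ; pick H3
  del 184.70.192.0/20 (clear depth 20)
  Q 60.143.113.23: descend ε ; hops seen [H0] ; pick H0
  Q 248.53.173.149: descend 1 ; hops seen [H0] ; pick H0
  add 184.70.198.128/28 -> H0 at depth 28
  Q 184.70.198.130: descend 1011100001000110110001101000 ; hops seen [H0,H0] ; pick H0
  add 184.70.192.0/20 -> H3 at depth 20
  del 184.70.198.128/28 (clear depth 28)
  add 182.234.144.0/20 -> H0 at depth 20
  Q 182.234.144.120: descend 10110110111010101001 ; hops seen [H0,H0] ; pick H0
  add 160.0.0.0/3 -> H4 at depth 3
  Q 184.70.192.211: descend 101110000100011011000 ; hops seen [H0,H4,H3] ; pick H3
  add 182.0.0.0/8 -> H1 at depth 8
  add 184.70.198.134/32 -> H4 at depth 32
  add 184.70.198.128/26 -> H5 at depth 26
  del 184.70.198.128/26 (clear depth 26)
  Q 184.70.198.134: descend 10111000010001101100011010000110 ; hops seen [H0,H4,H3,H4] ; pick H4
  add 184.64.0.0/12 -> H5 at depth 12
  add 182.234.155.160/28 -> H1 at depth 28
  Q 184.67.94.8: descend 1011100001000 ; hops seen [H0,H4,H5] ; pick H5
  add 184.64.0.0/12 -> H1 at depth 12
  add 128.0.0.0/1 -> H4 at depth 1
  Q 184.70.196.169: descend 1011100001000110110001 ; hops seen [H0,H4,H4,H1,H3] ; pick H3
  add 182.234.155.160/28 -> H5 at depth 28
  Q 184.70.198.134: descend 10111000010001101100011010000110 ; hops seen [H0,H4,H4,H1,H3,H4] ; pick H4
  add 182.234.144.0/20 -> H2 at depth 20
  Q 184.64.0.39: descend 1011100001000 ; hops seen [H0,H4,H4,H1] ; pick H1
  add 184.70.198.134/32 -> H1 at depth 32

== LOOKUPS ==
["H3","H0","H0","H0","H0","H3","H4","H5","H3","H4","H1"]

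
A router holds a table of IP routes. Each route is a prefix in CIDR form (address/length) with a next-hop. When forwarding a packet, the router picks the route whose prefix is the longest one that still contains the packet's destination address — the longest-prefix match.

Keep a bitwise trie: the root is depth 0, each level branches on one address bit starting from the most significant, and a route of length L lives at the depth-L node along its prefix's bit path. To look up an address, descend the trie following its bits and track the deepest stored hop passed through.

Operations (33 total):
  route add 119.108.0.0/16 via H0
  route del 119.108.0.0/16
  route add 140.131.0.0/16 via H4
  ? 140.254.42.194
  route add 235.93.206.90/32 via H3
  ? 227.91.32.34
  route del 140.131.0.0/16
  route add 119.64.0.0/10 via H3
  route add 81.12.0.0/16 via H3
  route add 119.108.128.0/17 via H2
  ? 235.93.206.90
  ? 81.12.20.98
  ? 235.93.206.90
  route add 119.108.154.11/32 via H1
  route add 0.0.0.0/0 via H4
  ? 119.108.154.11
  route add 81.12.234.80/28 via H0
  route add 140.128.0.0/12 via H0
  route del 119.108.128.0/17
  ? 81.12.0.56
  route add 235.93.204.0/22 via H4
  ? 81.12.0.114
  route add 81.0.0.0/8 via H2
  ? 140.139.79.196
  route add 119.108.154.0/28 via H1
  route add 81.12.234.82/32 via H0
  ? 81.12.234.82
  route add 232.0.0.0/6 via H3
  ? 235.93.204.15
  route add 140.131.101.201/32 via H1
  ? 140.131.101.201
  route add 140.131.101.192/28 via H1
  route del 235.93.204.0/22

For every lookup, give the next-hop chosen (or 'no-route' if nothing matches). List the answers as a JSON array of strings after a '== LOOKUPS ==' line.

Apply in order:
  add 119.108.0.0/16 -> H0 at depth 16
  - 119.108.0.0/16 clear@16
  add 140.131.0.0/16 -> H4 at depth 16
  ? 140.254.42.194  path d0:-→d1:-→d2:-→d3:-→d4:-→d5:-→d6:-→d7:-→d8:-→d9:-  best=no-route
  add 235.93.206.90/32 -> H3 at depth 32
  ? 227.91.32.34  path d0:-→d1:-→d2:-→d3:-→d4:-  best=no-route
  - 140.131.0.0/16 clear@16
  add 119.64.0.0/10 -> H3 at depth 10
  add 81.12.0.0/16 -> H3 at depth 16
  add 119.108.128.0/17 -> H2 at depth 17
  ? 235.93.206.90  path d0:-→d1:-→d2:-→d3:-→d4:-→d5:-→d6:-→d7:-→d8:-→d9:-→d10:-→d11:-→d12:-→d13:-→d14:-→d15:-→d16:-→d17:-→d18:-→d19:-→d20:-→d21:-→d22:-→d23:-→d24:-→d25:-→d26:-→d27:-→d28:-→d29:-→d30:-→d31:-→d32:H3  best=H3
  ? 81.12.20.98  path d0:-→d1:-→d2:-→d3:-→d4:-→d5:-→d6:-→d7:-→d8:-→d9:-→d10:-→d11:-→d12:-→d13:-→d14:-→d15:-→d16:H3  best=H3
  ? 235.93.206.90  path d0:-→d1:-→d2:-→d3:-→d4:-→d5:-→d6:-→d7:-→d8:-→d9:-→d10:-→d11:-→d12:-→d13:-→d14:-→d15:-→d16:-→d17:-→d18:-→d19:-→d20:-→d21:-→d22:-→d23:-→d24:-→d25:-→d26:-→d27:-→d28:-→d29:-→d30:-→d31:-→d32:H3  best=H3
  add 119.108.154.11/32 -> H1 at depth 32
  add 0.0.0.0/0 -> H4 at depth 0
  ? 119.108.154.11  path d0:H4→d1:-→d2:-→d3:-→d4:-→d5:-→d6:-→d7:-→d8:-→d9:-→d10:H3→d11:-→d12:-→d13:-→d14:-→d15:-→d16:-→d17:H2→d18:-→d19:-→d20:-→d21:-→d22:-→d23:-→d24:-→d25:-→d26:-→d27:-→d28:-→d29:-→d30:-→d31:-→d32:H1  best=H1
  add 81.12.234.80/28 -> H0 at depth 28
  add 140.128.0.0/12 -> H0 at depth 12
  - 119.108.128.0/17 clear@17
  ? 81.12.0.56  path d0:H4→d1:-→d2:-→d3:-→d4:-→d5:-→d6:-→d7:-→d8:-→d9:-→d10:-→d11:-→d12:-→d13:-→d14:-→d15:-→d16:H3  best=H3
  add 235.93.204.0/22 -> H4 at depth 22
  ? 81.12.0.114  path d0:H4→d1:-→d2:-→d3:-→d4:-→d5:-→d6:-→d7:-→d8:-→d9:-→d10:-→d11:-→d12:-→d13:-→d14:-→d15:-→d16:H3  best=H3
  add 81.0.0.0/8 -> H2 at depth 8
  ? 140.139.79.196  path d0:H4→d1:-→d2:-→d3:-→d4:-→d5:-→d6:-→d7:-→d8:-→d9:-→d10:-→d11:-→d12:H0  best=H0
  add 119.108.154.0/28 -> H1 at depth 28
  add 81.12.234.82/32 -> H0 at depth 32
  ? 81.12.234.82  path d0:H4→d1:-→d2:-→d3:-→d4:-→d5:-→d6:-→d7:-→d8:H2→d9:-→d10:-→d11:-→d12:-→d13:-→d14:-→d15:-→d16:H3→d17:-→d18:-→d19:-→d20:-→d21:-→d22:-→d23:-→d24:-→d25:-→d26:-→d27:-→d28:H0→d29:-→d30:-→d31:-→d32:H0  best=H0
  add 232.0.0.0/6 -> H3 at depth 6
  ? 235.93.204.15  path d0:H4→d1:-→d2:-→d3:-→d4:-→d5:-→d6:H3→d7:-→d8:-→d9:-→d10:-→d11:-→d12:-→d13:-→d14:-→d15:-→d16:-→d17:-→d18:-→d19:-→d20:-→d21:-→d22:H4  best=H4
  add 140.131.101.201/32 -> H1 at depth 32
  ? 140.131.101.201  path d0:H4→d1:-→d2:-→d3:-→d4:-→d5:-→d6:-→d7:-→d8:-→d9:-→d10:-→d11:-→d12:H0→d13:-→d14:-→d15:-→d16:-→d17:-→d18:-→d19:-→d20:-→d21:-→d22:-→d23:-→d24:-→d25:-→d26:-→d27:-→d28:-→d29:-→d30:-→d31:-→d32:H1  best=H1
  add 140.131.101.192/28 -> H1 at depth 28
  - 235.93.204.0/22 clear@22

== LOOKUPS ==
["no-route","no-route","H3","H3","H3","H1","H3","H3","H0","H0","H4","H1"]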